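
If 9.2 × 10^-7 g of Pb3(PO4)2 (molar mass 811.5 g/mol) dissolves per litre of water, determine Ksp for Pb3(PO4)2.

Molar solubility s = (9.2 × 10^-7 g/L) / (811.5 g/mol) = 1.13 x 10^-9 M.
Pb3(PO4)2(s) ⇌ 3 Pb^2+ + 2 PO4^3-
With molar solubility s: [Pb^2+] = 3s, [PO4^3-] = 2s.
Ksp = [Pb^2+]^3[PO4^3-]^2
Substituting: Ksp = (3s)^3(2s)^2 = 108s^5
Ksp = 108 × (1.13 × 10^-9)^5 = 2.0 x 10^-43

2.0 × 10^-43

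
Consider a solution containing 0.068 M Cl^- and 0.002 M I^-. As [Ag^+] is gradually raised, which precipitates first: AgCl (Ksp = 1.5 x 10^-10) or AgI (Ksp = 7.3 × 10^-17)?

AgI

Each salt begins to precipitate when Q = Ksp, i.e. when [Ag^+] reaches its threshold.
For AgCl: 1.5 x 10^-10 = 0.068 × [Ag^+]  ⇒  [Ag^+] = 2.2 × 10^-9 M.
For AgI: 7.3 × 10^-17 = 0.002 × [Ag^+]  ⇒  [Ag^+] = 3.7 × 10^-14 M.
The salt with the lower threshold [Ag^+] precipitates first: AgI.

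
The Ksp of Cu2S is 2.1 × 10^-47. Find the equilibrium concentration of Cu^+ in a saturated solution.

[Cu^+] = 3.5 x 10^-16 M

Cu2S(s) ⇌ 2 Cu^+ + S^2-
Ksp = [Cu^+]^2[S^2-]
Let s = molar solubility. Then [Cu^+] = 2s and [S^2-] = s.
So Ksp = (2s)^2 × s = 4s^3
s = (2.1 × 10^-47 / 4)^(1/3) = 1.74 x 10^-16 M
[Cu^+] = 2s = 3.5 × 10^-16 M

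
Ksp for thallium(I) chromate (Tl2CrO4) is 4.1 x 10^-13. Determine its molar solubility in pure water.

Tl2CrO4(s) ⇌ 2 Tl^+ + CrO4^2-
Ksp = [Tl^+]^2[CrO4^2-]
For each mole of Tl2CrO4 that dissolves: [Tl^+] = 2s, [CrO4^2-] = s.
Ksp = (2s)^2s = 4s^3
Solving, s = (4.1 x 10^-13/4)^(1/3) = 4.7 × 10^-5 M

s ≈ 4.7 × 10^-5 M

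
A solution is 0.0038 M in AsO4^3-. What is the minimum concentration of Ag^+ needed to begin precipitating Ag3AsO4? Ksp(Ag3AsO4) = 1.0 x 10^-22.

[Ag^+] = 3.0 x 10^-7 M

Ag3AsO4(s) <=> 3 Ag^+ + AsO4^3-
Ksp = [Ag^+]^3[AsO4^3-]
Precipitation begins when Q = Ksp. With [AsO4^3-] = 0.0038 M:
1.0 x 10^-22 = (0.0038) × [Ag^+]^3
[Ag^+] = (1.0 x 10^-22 / 3.8 x 10^-3)^(1/3) = 3.0 x 10^-7 M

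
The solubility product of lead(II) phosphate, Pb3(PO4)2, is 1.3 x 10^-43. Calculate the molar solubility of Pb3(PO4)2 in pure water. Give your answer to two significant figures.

s = 1.0 × 10^-9 M

Pb3(PO4)2(s) ⇌ 3 Pb^2+(aq) + 2 PO4^3-(aq)
Ksp = [Pb^2+]^3[PO4^3-]^2
If s mol/L of Pb3(PO4)2 dissolves, [Pb^2+] = 3s and [PO4^3-] = 2s.
Ksp = (3s)^3(2s)^2 = 108s^5
s = (1.3 x 10^-43 / 108)^(1/5) = 1.0 × 10^-9 M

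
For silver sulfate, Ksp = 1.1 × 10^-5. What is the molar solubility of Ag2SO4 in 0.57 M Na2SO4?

Ag2SO4(s) ⇌ 2 Ag^+ + SO4^2-
Ksp = [Ag^+]^2[SO4^2-]
If s mol/L dissolves here, [Ag^+] = 2s, [SO4^2-] = 0.57 + s ≈ 0.57 (common-ion effect: SO4^2- is already 0.57 M).
Ksp ≈ (2s)^2 × 0.57
s = 2.2 x 10^-3 M
Check: s = 2.2 × 10^-3 ≪ 0.57, so the approximation is valid.

s ≈ 2.2 × 10^-3 M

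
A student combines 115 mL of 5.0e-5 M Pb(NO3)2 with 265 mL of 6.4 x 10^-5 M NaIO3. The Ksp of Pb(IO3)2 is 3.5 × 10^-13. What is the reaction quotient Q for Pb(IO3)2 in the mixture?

Q ≈ 3.0 × 10^-14

Total volume = 115 + 265 = 380 mL.
[Pb^2+] = 5.0 × 10^-5 × (115/380) = 1.51 × 10^-5 M
[IO3^-] = 6.4 x 10^-5 × (265/380) = 4.46 x 10^-5 M
Pb(IO3)2(s) <=> Pb^2+(aq) + 2 IO3^-(aq), so Q = [Pb^2+][IO3^-]^2
Q = (1.51 × 10^-5)(4.46 x 10^-5)^2 = 3.0 × 10^-14
Q < Ksp, so no precipitate of Pb(IO3)2 forms.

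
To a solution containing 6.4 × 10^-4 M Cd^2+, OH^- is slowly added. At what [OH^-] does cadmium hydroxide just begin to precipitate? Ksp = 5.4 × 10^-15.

Cd(OH)2(s) <=> Cd^2+ + 2 OH^-
Ksp = [Cd^2+][OH^-]^2
Precipitation begins when Q = Ksp. With [Cd^2+] = 6.4 × 10^-4 M:
5.4 × 10^-15 = (6.4 × 10^-4) × [OH^-]^2
[OH^-] = (5.4 × 10^-15 / 6.4 × 10^-4)^(1/2) = 2.9 × 10^-6 M

[OH^-] = 2.9e-6 M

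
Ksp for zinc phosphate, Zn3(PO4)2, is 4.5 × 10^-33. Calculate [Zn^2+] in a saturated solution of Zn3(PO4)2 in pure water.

[Zn^2+] ≈ 4.0e-7 M

Zn3(PO4)2(s) <=> 3 Zn^2+ + 2 PO4^3-
Ksp = [Zn^2+]^3[PO4^3-]^2
With molar solubility s: [Zn^2+] = 3s, [PO4^3-] = 2s.
So Ksp = (3s)^3 × (2s)^2 = 108s^5
s^5 = 4.5 × 10^-33 / 108, so s = 1.33 x 10^-7 M
[Zn^2+] = 3s = 4.0 × 10^-7 M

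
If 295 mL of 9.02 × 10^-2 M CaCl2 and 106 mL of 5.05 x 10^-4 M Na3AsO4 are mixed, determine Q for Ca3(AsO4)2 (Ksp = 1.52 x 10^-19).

Total volume = 295 + 106 = 401 mL.
[Ca^2+] = 9.02 × 10^-2 × (295/401) = 6.636 × 10^-2 M
[AsO4^3-] = 5.05 x 10^-4 × (106/401) = 1.335 × 10^-4 M
Ca3(AsO4)2(s) <=> 3 Ca^2+ + 2 AsO4^3-, so Q = [Ca^2+]^3[AsO4^3-]^2
Q = (6.636 × 10^-2)^3(1.335 × 10^-4)^2 = 5.21 × 10^-12
Q > Ksp, so Ca3(AsO4)2 will precipitate.

5.21 x 10^-12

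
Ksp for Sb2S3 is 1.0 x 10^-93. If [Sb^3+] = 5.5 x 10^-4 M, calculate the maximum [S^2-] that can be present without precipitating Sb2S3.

Sb2S3(s) <=> 2 Sb^3+(aq) + 3 S^2-(aq)
Ksp = [Sb^3+]^2[S^2-]^3
Precipitation begins when Q = Ksp. With [Sb^3+] = 5.5 x 10^-4 M:
1.0 x 10^-93 = (5.5 x 10^-4)^2 × [S^2-]^3
[S^2-] = (1.0 x 10^-93 / 3.03 x 10^-7)^(1/3) = 1.5 × 10^-29 M

1.5 × 10^-29 M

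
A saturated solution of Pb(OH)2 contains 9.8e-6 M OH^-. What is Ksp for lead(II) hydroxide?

4.7e-16

Pb(OH)2(s) <=> Pb^2+ + 2 OH^-
Stoichiometry gives [Pb^2+] = (1/2)[OH^-] = 4.90 × 10^-6 M.
Ksp = [Pb^2+][OH^-]^2
Ksp = 4.90 × 10^-6 × (9.8 x 10^-6)^2 = 4.7 x 10^-16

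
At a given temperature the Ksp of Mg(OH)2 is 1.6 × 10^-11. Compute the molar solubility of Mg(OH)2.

1.6e-4 M

Mg(OH)2(s) <=> Mg^2+ + 2 OH^-
Ksp = [Mg^2+][OH^-]^2
Let s = molar solubility. Then [Mg^2+] = s and [OH^-] = 2s.
So Ksp = s × (2s)^2 = 4s^3
Solving, s = (1.6 × 10^-11/4)^(1/3) = 1.6 × 10^-4 M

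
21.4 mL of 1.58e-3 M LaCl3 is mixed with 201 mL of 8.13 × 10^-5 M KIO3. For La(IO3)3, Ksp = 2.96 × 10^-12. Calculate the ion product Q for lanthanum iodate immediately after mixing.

Total volume = 21.4 + 201 = 222.4 mL.
[La^3+] = 1.58 × 10^-3 × (21.4/222.4) = 1.520 × 10^-4 M
[IO3^-] = 8.13 × 10^-5 × (201/222.4) = 7.348 × 10^-5 M
La(IO3)3(s) ⇌ La^3+ + 3 IO3^-, so Q = [La^3+][IO3^-]^3
Q = (1.520 x 10^-4)(7.348 x 10^-5)^3 = 6.03 × 10^-17
Q < Ksp, so no precipitate of La(IO3)3 forms.

6.03 × 10^-17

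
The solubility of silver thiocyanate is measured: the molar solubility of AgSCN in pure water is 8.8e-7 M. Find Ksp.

Ksp = 7.7 × 10^-13

AgSCN(s) <=> Ag^+ + SCN^-
For each mole of AgSCN that dissolves: [Ag^+] = s, [SCN^-] = s.
Ksp = [Ag^+][SCN^-]
Ksp = s × s = s^2
Ksp = (8.8 × 10^-7)^2 = 7.7 × 10^-13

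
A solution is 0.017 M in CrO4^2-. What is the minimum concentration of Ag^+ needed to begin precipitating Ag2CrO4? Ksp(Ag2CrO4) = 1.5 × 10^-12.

[Ag^+] = 9.4e-6 M

Ag2CrO4(s) <=> 2 Ag^+(aq) + CrO4^2-(aq)
Ksp = [Ag^+]^2[CrO4^2-]
Precipitation begins when Q = Ksp. With [CrO4^2-] = 0.017 M:
1.5 × 10^-12 = (0.017) × [Ag^+]^2
[Ag^+] = (1.5 × 10^-12 / 1.7 × 10^-2)^(1/2) = 9.4 x 10^-6 M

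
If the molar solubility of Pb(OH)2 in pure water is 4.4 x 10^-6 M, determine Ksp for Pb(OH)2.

3.4 × 10^-16

Pb(OH)2(s) ⇌ Pb^2+ + 2 OH^-
With molar solubility s: [Pb^2+] = s, [OH^-] = 2s.
Ksp = [Pb^2+][OH^-]^2
So Ksp = s × (2s)^2 = 4s^3
With s = 4.4 × 10^-6: Ksp = 3.4 x 10^-16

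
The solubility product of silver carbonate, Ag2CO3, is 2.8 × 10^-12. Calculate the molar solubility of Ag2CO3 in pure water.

Ag2CO3(s) ⇌ 2 Ag^+(aq) + CO3^2-(aq)
Ksp = [Ag^+]^2[CO3^2-]
Let s = molar solubility. Then [Ag^+] = 2s and [CO3^2-] = s.
Substituting: Ksp = (2s)^2s = 4s^3
s^3 = 2.8 × 10^-12 / 4, so s = 8.9 × 10^-5 M

8.9e-5 M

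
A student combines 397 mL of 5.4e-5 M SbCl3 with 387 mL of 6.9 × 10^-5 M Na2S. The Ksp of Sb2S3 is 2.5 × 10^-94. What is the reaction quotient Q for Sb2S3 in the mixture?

Total volume = 397 + 387 = 784 mL.
[Sb^3+] = 5.4 x 10^-5 × (397/784) = 2.73 × 10^-5 M
[S^2-] = 6.9 x 10^-5 × (387/784) = 3.41 x 10^-5 M
Sb2S3(s) ⇌ 2 Sb^3+ + 3 S^2-, so Q = [Sb^3+]^2[S^2-]^3
Q = (2.73 × 10^-5)^2(3.41 x 10^-5)^3 = 3.0 x 10^-23
Q > Ksp, so Sb2S3 will precipitate.

Q = 3.0e-23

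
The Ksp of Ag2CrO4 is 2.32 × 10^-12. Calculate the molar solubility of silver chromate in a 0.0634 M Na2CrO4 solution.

s ≈ 3.02 x 10^-6 M

Ag2CrO4(s) ⇌ 2 Ag^+(aq) + CrO4^2-(aq)
Ksp = [Ag^+]^2[CrO4^2-]
If s mol/L dissolves here, [Ag^+] = 2s, [CrO4^2-] = 0.0634 + s ≈ 0.0634 (since CrO4^2- from Na2CrO4 dominates).
Ksp ≈ (2s)^2 × 0.0634
s = 3.02 x 10^-6 M
Check: s = 3.0 x 10^-6 ≪ 0.0634, so the approximation is valid.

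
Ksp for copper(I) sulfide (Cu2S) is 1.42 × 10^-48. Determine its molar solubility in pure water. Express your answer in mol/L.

Cu2S(s) <=> 2 Cu^+(aq) + S^2-(aq)
Ksp = [Cu^+]^2[S^2-]
Let s = molar solubility. Then [Cu^+] = 2s and [S^2-] = s.
Ksp = (2s)^2s = 4s^3
s = (1.42 × 10^-48 / 4)^(1/3) = 7.08 × 10^-17 M

7.08 × 10^-17 M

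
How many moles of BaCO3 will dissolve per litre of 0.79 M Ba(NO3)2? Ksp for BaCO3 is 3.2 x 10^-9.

BaCO3(s) ⇌ Ba^2+(aq) + CO3^2-(aq)
Ksp = [Ba^2+][CO3^2-]
Let s be the molar solubility in this solution. [Ba^2+] = 0.79 + s ≈ 0.79, [CO3^2-] = s (since Ba^2+ from Ba(NO3)2 dominates).
Ksp ≈ 0.79 × s
s = 4.1 × 10^-9 M
Check: s = 4.1 × 10^-9 ≪ 0.79, so the approximation is valid.

s ≈ 4.1 × 10^-9 M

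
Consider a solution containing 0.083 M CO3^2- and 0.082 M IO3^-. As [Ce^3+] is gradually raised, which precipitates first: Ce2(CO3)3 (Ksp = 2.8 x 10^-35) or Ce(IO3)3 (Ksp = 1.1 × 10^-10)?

Precipitation of each salt starts when its ion product equals its Ksp.
For Ce2(CO3)3: 2.8 x 10^-35 = (0.083)^3 × [Ce^3+]^2  ⇒  [Ce^3+] = 2.2 x 10^-16 M.
For Ce(IO3)3: 1.1 × 10^-10 = (0.082)^3 × [Ce^3+]  ⇒  [Ce^3+] = 2.0 × 10^-7 M.
The salt with the lower threshold [Ce^3+] precipitates first: Ce2(CO3)3.

Ce2(CO3)3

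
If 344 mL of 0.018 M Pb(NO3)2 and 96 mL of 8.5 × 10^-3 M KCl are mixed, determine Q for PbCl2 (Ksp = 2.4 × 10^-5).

4.8 × 10^-8

Total volume = 344 + 96 = 440 mL.
[Pb^2+] = 1.8 × 10^-2 × (344/440) = 1.41 × 10^-2 M
[Cl^-] = 8.5 × 10^-3 × (96/440) = 1.85 × 10^-3 M
PbCl2(s) ⇌ Pb^2+(aq) + 2 Cl^-(aq), so Q = [Pb^2+][Cl^-]^2
Q = (1.41 × 10^-2)(1.85 x 10^-3)^2 = 4.8 x 10^-8
Q < Ksp, so no precipitate of PbCl2 forms.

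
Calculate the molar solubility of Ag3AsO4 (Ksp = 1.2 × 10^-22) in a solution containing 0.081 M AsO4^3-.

Ag3AsO4(s) ⇌ 3 Ag^+ + AsO4^3-
Ksp = [Ag^+]^3[AsO4^3-]
Let s be the molar solubility in this solution. [Ag^+] = 3s, [AsO4^3-] = 0.081 + s ≈ 0.081 (common-ion effect: AsO4^3- is already 0.081 M).
Ksp ≈ (3s)^3 × 0.081
s = 3.8 × 10^-8 M
Check: s = 3.8 × 10^-8 ≪ 0.081, so the approximation is valid.

3.8 x 10^-8 M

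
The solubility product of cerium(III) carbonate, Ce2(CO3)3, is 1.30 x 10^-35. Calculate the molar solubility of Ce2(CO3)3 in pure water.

4.13e-8 M

Ce2(CO3)3(s) ⇌ 2 Ce^3+ + 3 CO3^2-
Ksp = [Ce^3+]^2[CO3^2-]^3
With molar solubility s: [Ce^3+] = 2s, [CO3^2-] = 3s.
So Ksp = (2s)^2 × (3s)^3 = 108s^5
s = (1.30 x 10^-35 / 108)^(1/5) = 4.13 × 10^-8 M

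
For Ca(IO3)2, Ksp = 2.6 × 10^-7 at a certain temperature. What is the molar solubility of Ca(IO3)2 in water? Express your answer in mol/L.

Ca(IO3)2(s) <=> Ca^2+ + 2 IO3^-
Ksp = [Ca^2+][IO3^-]^2
For each mole of Ca(IO3)2 that dissolves: [Ca^2+] = s, [IO3^-] = 2s.
So Ksp = s × (2s)^2 = 4s^3
s^3 = 2.6 × 10^-7 / 4, so s = 4.0 × 10^-3 M

4.0 × 10^-3 M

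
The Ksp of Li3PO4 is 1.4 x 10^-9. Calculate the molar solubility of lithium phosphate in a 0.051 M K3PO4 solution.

Li3PO4(s) ⇌ 3 Li^+ + PO4^3-
Ksp = [Li^+]^3[PO4^3-]
Let s be the molar solubility in this solution. [Li^+] = 3s, [PO4^3-] = 0.051 + s ≈ 0.051 (common-ion effect: PO4^3- is already 0.051 M).
Ksp ≈ (3s)^3 × 0.051
s = 1.0 × 10^-3 M
Check: s = 1.0 × 10^-3 ≪ 0.051, so the approximation is valid.

1.0e-3 M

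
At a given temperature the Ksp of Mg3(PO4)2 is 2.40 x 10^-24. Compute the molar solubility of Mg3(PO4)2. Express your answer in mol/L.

s = 7.40 x 10^-6 M

Mg3(PO4)2(s) ⇌ 3 Mg^2+ + 2 PO4^3-
Ksp = [Mg^2+]^3[PO4^3-]^2
If s mol/L of Mg3(PO4)2 dissolves, [Mg^2+] = 3s and [PO4^3-] = 2s.
Substituting: Ksp = (3s)^3(2s)^2 = 108s^5
Solving, s = (2.40 x 10^-24/108)^(1/5) = 7.40 x 10^-6 M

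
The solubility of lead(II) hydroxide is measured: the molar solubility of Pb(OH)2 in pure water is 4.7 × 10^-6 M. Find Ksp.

Ksp = 4.2 × 10^-16

Pb(OH)2(s) ⇌ Pb^2+ + 2 OH^-
Let s = molar solubility. Then [Pb^2+] = s and [OH^-] = 2s.
Ksp = [Pb^2+][OH^-]^2
So Ksp = s × (2s)^2 = 4s^3
With s = 4.7 × 10^-6: Ksp = 4.2 × 10^-16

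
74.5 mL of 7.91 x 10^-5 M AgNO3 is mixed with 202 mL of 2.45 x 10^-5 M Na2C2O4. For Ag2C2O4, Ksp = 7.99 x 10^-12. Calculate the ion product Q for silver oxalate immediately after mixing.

Total volume = 74.5 + 202 = 276.5 mL.
[Ag^+] = 7.91 x 10^-5 × (74.5/276.5) = 2.131 x 10^-5 M
[C2O4^2-] = 2.45 x 10^-5 × (202/276.5) = 1.790 x 10^-5 M
Ag2C2O4(s) <=> 2 Ag^+ + C2O4^2-, so Q = [Ag^+]^2[C2O4^2-]
Q = (2.131 × 10^-5)^2(1.790 × 10^-5) = 8.13 × 10^-15
Q < Ksp, so no precipitate of Ag2C2O4 forms.

8.13e-15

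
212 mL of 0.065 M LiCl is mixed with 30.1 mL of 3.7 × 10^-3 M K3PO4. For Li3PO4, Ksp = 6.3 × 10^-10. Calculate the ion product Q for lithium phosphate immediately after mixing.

Total volume = 212 + 30.1 = 242.1 mL.
[Li^+] = 6.5 x 10^-2 × (212/242.1) = 5.69 x 10^-2 M
[PO4^3-] = 3.7 x 10^-3 × (30.1/242.1) = 4.60 × 10^-4 M
Li3PO4(s) ⇌ 3 Li^+ + PO4^3-, so Q = [Li^+]^3[PO4^3-]
Q = (5.69 × 10^-2)^3(4.60 x 10^-4) = 8.5 × 10^-8
Q > Ksp, so Li3PO4 will precipitate.

Q = 8.5e-8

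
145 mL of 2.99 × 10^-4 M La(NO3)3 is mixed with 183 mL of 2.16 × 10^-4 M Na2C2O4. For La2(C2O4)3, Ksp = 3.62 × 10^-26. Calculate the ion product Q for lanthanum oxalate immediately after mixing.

Total volume = 145 + 183 = 328 mL.
[La^3+] = 2.99 × 10^-4 × (145/328) = 1.322 × 10^-4 M
[C2O4^2-] = 2.16 × 10^-4 × (183/328) = 1.205 x 10^-4 M
La2(C2O4)3(s) ⇌ 2 La^3+ + 3 C2O4^2-, so Q = [La^3+]^2[C2O4^2-]^3
Q = (1.322 × 10^-4)^2(1.205 × 10^-4)^3 = 3.06 x 10^-20
Q > Ksp, so La2(C2O4)3 will precipitate.

Q ≈ 3.06 × 10^-20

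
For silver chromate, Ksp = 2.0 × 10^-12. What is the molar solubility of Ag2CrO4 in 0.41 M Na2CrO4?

Ag2CrO4(s) <=> 2 Ag^+(aq) + CrO4^2-(aq)
Ksp = [Ag^+]^2[CrO4^2-]
If s mol/L dissolves here, [Ag^+] = 2s, [CrO4^2-] = 0.41 + s ≈ 0.41 (common-ion effect: CrO4^2- is already 0.41 M).
Ksp ≈ (2s)^2 × 0.41
s = 1.1 × 10^-6 M
Check: s = 1.1 x 10^-6 ≪ 0.41, so the approximation is valid.

s ≈ 1.1 x 10^-6 M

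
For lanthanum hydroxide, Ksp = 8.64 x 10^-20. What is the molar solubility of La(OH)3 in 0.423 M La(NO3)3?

s = 1.96e-7 M

La(OH)3(s) <=> La^3+(aq) + 3 OH^-(aq)
Ksp = [La^3+][OH^-]^3
Let s be the molar solubility in this solution. [La^3+] = 0.423 + s ≈ 0.423, [OH^-] = 3s (since La^3+ from La(NO3)3 dominates).
Ksp ≈ 0.423 × (3s)^3
s = 1.96 x 10^-7 M
Check: s = 2.0 × 10^-7 ≪ 0.423, so the approximation is valid.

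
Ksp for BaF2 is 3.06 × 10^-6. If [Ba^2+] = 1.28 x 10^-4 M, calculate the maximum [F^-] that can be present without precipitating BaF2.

[F^-] ≈ 1.55 x 10^-1 M

BaF2(s) <=> Ba^2+(aq) + 2 F^-(aq)
Ksp = [Ba^2+][F^-]^2
Precipitation begins when Q = Ksp. With [Ba^2+] = 1.28 x 10^-4 M:
3.06 × 10^-6 = (1.28 x 10^-4) × [F^-]^2
[F^-] = (3.06 × 10^-6 / 1.28 x 10^-4)^(1/2) = 1.55 x 10^-1 M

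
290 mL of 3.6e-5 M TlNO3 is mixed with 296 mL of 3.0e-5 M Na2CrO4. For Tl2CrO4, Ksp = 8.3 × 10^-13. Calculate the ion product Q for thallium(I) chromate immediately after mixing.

4.8e-15

Total volume = 290 + 296 = 586 mL.
[Tl^+] = 3.6 x 10^-5 × (290/586) = 1.78 x 10^-5 M
[CrO4^2-] = 3.0 × 10^-5 × (296/586) = 1.52 × 10^-5 M
Tl2CrO4(s) <=> 2 Tl^+ + CrO4^2-, so Q = [Tl^+]^2[CrO4^2-]
Q = (1.78 x 10^-5)^2(1.52 × 10^-5) = 4.8 x 10^-15
Q < Ksp, so no precipitate of Tl2CrO4 forms.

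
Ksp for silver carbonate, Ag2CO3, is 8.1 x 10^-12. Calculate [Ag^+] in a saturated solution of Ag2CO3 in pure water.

Ag2CO3(s) ⇌ 2 Ag^+(aq) + CO3^2-(aq)
Ksp = [Ag^+]^2[CO3^2-]
Let s = molar solubility. Then [Ag^+] = 2s and [CO3^2-] = s.
Substituting: Ksp = (2s)^2s = 4s^3
Solving, s = (8.1 x 10^-12/4)^(1/3) = 1.27 × 10^-4 M
[Ag^+] = 2s = 2.5 x 10^-4 M

[Ag^+] = 2.5 x 10^-4 M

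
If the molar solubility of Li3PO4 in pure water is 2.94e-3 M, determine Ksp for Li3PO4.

Ksp = 2.02 × 10^-9

Li3PO4(s) ⇌ 3 Li^+(aq) + PO4^3-(aq)
For each mole of Li3PO4 that dissolves: [Li^+] = 3s, [PO4^3-] = s.
Ksp = [Li^+]^3[PO4^3-]
Ksp = (3s)^3s = 27s^4
Ksp = 27 × (2.94 x 10^-3)^4 = 2.02 x 10^-9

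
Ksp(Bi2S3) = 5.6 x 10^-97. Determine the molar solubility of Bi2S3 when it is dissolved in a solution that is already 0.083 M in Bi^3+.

1.4 × 10^-32 M

Bi2S3(s) ⇌ 2 Bi^3+(aq) + 3 S^2-(aq)
Ksp = [Bi^3+]^2[S^2-]^3
Let s = moles of Bi2S3 that dissolve per litre. [Bi^3+] = 0.083 + 2s ≈ 0.083, [S^2-] = 3s (Ksp is small, so little additional dissolves).
Ksp ≈ (0.083)^2 × (3s)^3
s = 1.4 × 10^-32 M
Check: 2s = 2.9 × 10^-32 ≪ 0.083, so the approximation is valid.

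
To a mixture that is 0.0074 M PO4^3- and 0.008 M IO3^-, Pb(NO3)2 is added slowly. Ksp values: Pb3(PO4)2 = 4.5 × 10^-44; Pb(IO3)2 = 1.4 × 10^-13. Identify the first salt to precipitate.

Each salt begins to precipitate when Q = Ksp, i.e. when [Pb^2+] reaches its threshold.
For Pb3(PO4)2: 4.5 × 10^-44 = (0.0074)^2 × [Pb^2+]^3  ⇒  [Pb^2+] = 9.4 x 10^-14 M.
For Pb(IO3)2: 1.4 × 10^-13 = (0.008)^2 × [Pb^2+]  ⇒  [Pb^2+] = 2.2 × 10^-9 M.
The salt with the lower threshold [Pb^2+] precipitates first: Pb3(PO4)2.

Pb3(PO4)2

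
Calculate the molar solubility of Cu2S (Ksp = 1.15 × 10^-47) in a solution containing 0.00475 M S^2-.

s = 2.46 x 10^-23 M

Cu2S(s) <=> 2 Cu^+(aq) + S^2-(aq)
Ksp = [Cu^+]^2[S^2-]
Let s be the molar solubility in this solution. [Cu^+] = 2s, [S^2-] = 0.00475 + s ≈ 0.00475 (common-ion effect: S^2- is already 0.00475 M).
Ksp ≈ (2s)^2 × 0.00475
s = 2.46 × 10^-23 M
Check: s = 2.5 × 10^-23 ≪ 0.00475, so the approximation is valid.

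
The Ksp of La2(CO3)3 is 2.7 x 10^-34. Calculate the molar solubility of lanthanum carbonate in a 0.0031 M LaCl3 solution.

s ≈ 1.0 x 10^-10 M

La2(CO3)3(s) ⇌ 2 La^3+ + 3 CO3^2-
Ksp = [La^3+]^2[CO3^2-]^3
Let s be the molar solubility in this solution. [La^3+] = 0.0031 + 2s ≈ 0.0031, [CO3^2-] = 3s (common-ion effect: La^3+ is already 0.0031 M).
Ksp ≈ (0.0031)^2 × (3s)^3
s = 1.0 × 10^-10 M
Check: 2s = 2.0 x 10^-10 ≪ 0.0031, so the approximation is valid.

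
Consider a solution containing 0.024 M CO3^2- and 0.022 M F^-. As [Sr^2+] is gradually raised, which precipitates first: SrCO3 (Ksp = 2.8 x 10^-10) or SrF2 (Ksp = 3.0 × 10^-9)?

SrCO3

Each salt begins to precipitate when Q = Ksp, i.e. when [Sr^2+] reaches its threshold.
For SrCO3: 2.8 x 10^-10 = 0.024 × [Sr^2+]  ⇒  [Sr^2+] = 1.2 × 10^-8 M.
For SrF2: 3.0 × 10^-9 = (0.022)^2 × [Sr^2+]  ⇒  [Sr^2+] = 6.2 × 10^-6 M.
The salt with the lower threshold [Sr^2+] precipitates first: SrCO3.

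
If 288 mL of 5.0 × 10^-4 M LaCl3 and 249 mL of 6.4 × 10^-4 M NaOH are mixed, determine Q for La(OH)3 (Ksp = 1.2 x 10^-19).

Total volume = 288 + 249 = 537 mL.
[La^3+] = 5.0 × 10^-4 × (288/537) = 2.68 × 10^-4 M
[OH^-] = 6.4 × 10^-4 × (249/537) = 2.97 x 10^-4 M
La(OH)3(s) <=> La^3+(aq) + 3 OH^-(aq), so Q = [La^3+][OH^-]^3
Q = (2.68 × 10^-4)(2.97 x 10^-4)^3 = 7.0 × 10^-15
Q > Ksp, so La(OH)3 will precipitate.

7.0 × 10^-15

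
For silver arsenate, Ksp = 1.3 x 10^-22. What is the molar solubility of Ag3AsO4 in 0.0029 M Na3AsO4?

Ag3AsO4(s) ⇌ 3 Ag^+ + AsO4^3-
Ksp = [Ag^+]^3[AsO4^3-]
If s mol/L dissolves here, [Ag^+] = 3s, [AsO4^3-] = 0.0029 + s ≈ 0.0029 (common-ion effect: AsO4^3- is already 0.0029 M).
Ksp ≈ (3s)^3 × 0.0029
s = 1.2 × 10^-7 M
Check: s = 1.2 × 10^-7 ≪ 0.0029, so the approximation is valid.

s = 1.2e-7 M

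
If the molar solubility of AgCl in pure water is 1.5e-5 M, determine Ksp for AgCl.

AgCl(s) ⇌ Ag^+ + Cl^-
For each mole of AgCl that dissolves: [Ag^+] = s, [Cl^-] = s.
Ksp = [Ag^+][Cl^-]
Ksp = s × s = s^2
Ksp = (1.5 x 10^-5)^2 = 2.3 × 10^-10

Ksp = 2.3 x 10^-10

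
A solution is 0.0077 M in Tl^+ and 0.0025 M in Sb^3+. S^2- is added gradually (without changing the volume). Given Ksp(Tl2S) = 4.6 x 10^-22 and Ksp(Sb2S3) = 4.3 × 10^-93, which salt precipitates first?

Sb2S3

Precipitation of each salt starts when its ion product equals its Ksp.
For Tl2S: 4.6 x 10^-22 = (0.0077)^2 × [S^2-]  ⇒  [S^2-] = 7.8 × 10^-18 M.
For Sb2S3: 4.3 × 10^-93 = (0.0025)^2 × [S^2-]^3  ⇒  [S^2-] = 8.8 x 10^-30 M.
The salt with the lower threshold [S^2-] precipitates first: Sb2S3.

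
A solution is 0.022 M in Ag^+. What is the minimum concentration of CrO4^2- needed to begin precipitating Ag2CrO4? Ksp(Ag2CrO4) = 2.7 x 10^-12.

5.6e-9 M

Ag2CrO4(s) ⇌ 2 Ag^+(aq) + CrO4^2-(aq)
Ksp = [Ag^+]^2[CrO4^2-]
Precipitation begins when Q = Ksp. With [Ag^+] = 0.022 M:
2.7 x 10^-12 = (0.022)^2 × [CrO4^2-]
[CrO4^2-] = (2.7 x 10^-12 / 4.84 x 10^-4) = 5.6 × 10^-9 M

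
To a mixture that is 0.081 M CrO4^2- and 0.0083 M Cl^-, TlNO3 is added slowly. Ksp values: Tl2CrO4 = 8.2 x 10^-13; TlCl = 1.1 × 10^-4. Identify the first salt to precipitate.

Each salt begins to precipitate when Q = Ksp, i.e. when [Tl^+] reaches its threshold.
For Tl2CrO4: 8.2 x 10^-13 = 0.081 × [Tl^+]^2  ⇒  [Tl^+] = 3.2 × 10^-6 M.
For TlCl: 1.1 × 10^-4 = 0.0083 × [Tl^+]  ⇒  [Tl^+] = 1.3 × 10^-2 M.
The salt with the lower threshold [Tl^+] precipitates first: Tl2CrO4.

Tl2CrO4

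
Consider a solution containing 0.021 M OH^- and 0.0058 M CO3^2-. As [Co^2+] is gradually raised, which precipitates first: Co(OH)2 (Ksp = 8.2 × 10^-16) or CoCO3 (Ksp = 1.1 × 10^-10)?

Co(OH)2

Precipitation of each salt starts when its ion product equals its Ksp.
For Co(OH)2: 8.2 × 10^-16 = (0.021)^2 × [Co^2+]  ⇒  [Co^2+] = 1.9 × 10^-12 M.
For CoCO3: 1.1 × 10^-10 = 0.0058 × [Co^2+]  ⇒  [Co^2+] = 1.9 × 10^-8 M.
The salt with the lower threshold [Co^2+] precipitates first: Co(OH)2.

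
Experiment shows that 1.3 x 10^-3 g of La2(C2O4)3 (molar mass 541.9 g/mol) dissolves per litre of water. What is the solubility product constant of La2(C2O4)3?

Molar solubility s = (1.3 × 10^-3 g/L) / (541.9 g/mol) = 2.40 × 10^-6 M.
La2(C2O4)3(s) <=> 2 La^3+(aq) + 3 C2O4^2-(aq)
For each mole of La2(C2O4)3 that dissolves: [La^3+] = 2s, [C2O4^2-] = 3s.
Ksp = [La^3+]^2[C2O4^2-]^3
Ksp = (2s)^2(3s)^3 = 108s^5
With s = 2.40 × 10^-6: Ksp = 8.6 × 10^-27

Ksp = 8.6 × 10^-27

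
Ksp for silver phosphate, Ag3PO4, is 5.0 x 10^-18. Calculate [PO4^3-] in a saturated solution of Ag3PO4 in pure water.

2.1 × 10^-5 M

Ag3PO4(s) ⇌ 3 Ag^+ + PO4^3-
Ksp = [Ag^+]^3[PO4^3-]
Let s = molar solubility. Then [Ag^+] = 3s and [PO4^3-] = s.
Ksp = (3s)^3s = 27s^4
s = (5.0 x 10^-18 / 27)^(1/4) = 2.07 × 10^-5 M
[PO4^3-] = s = 2.1 x 10^-5 M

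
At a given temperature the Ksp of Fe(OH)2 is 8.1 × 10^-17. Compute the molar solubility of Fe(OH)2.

Fe(OH)2(s) ⇌ Fe^2+ + 2 OH^-
Ksp = [Fe^2+][OH^-]^2
Let s = molar solubility. Then [Fe^2+] = s and [OH^-] = 2s.
So Ksp = s × (2s)^2 = 4s^3
s^3 = 8.1 × 10^-17 / 4, so s = 2.7 × 10^-6 M

2.7 x 10^-6 M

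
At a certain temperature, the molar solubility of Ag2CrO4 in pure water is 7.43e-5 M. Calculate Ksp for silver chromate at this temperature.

Ag2CrO4(s) <=> 2 Ag^+ + CrO4^2-
If s mol/L of Ag2CrO4 dissolves, [Ag^+] = 2s and [CrO4^2-] = s.
Ksp = [Ag^+]^2[CrO4^2-]
So Ksp = (2s)^2 × s = 4s^3
With s = 7.43 x 10^-5: Ksp = 1.64 × 10^-12

Ksp ≈ 1.64 × 10^-12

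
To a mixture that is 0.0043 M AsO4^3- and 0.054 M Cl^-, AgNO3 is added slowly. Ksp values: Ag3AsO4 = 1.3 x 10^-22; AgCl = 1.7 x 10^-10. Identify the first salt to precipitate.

AgCl

Precipitation of each salt starts when its ion product equals its Ksp.
For Ag3AsO4: 1.3 x 10^-22 = 0.0043 × [Ag^+]^3  ⇒  [Ag^+] = 3.1 × 10^-7 M.
For AgCl: 1.7 x 10^-10 = 0.054 × [Ag^+]  ⇒  [Ag^+] = 3.1 × 10^-9 M.
The salt with the lower threshold [Ag^+] precipitates first: AgCl.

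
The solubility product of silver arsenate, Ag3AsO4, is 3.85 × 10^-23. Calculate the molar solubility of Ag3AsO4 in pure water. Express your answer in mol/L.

Ag3AsO4(s) <=> 3 Ag^+ + AsO4^3-
Ksp = [Ag^+]^3[AsO4^3-]
For each mole of Ag3AsO4 that dissolves: [Ag^+] = 3s, [AsO4^3-] = s.
Ksp = (3s)^3s = 27s^4
Solving, s = (3.85 × 10^-23/27)^(1/4) = 1.09 × 10^-6 M

s ≈ 1.09 x 10^-6 M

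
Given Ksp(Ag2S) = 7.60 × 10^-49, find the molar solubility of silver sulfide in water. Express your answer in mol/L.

Ag2S(s) ⇌ 2 Ag^+ + S^2-
Ksp = [Ag^+]^2[S^2-]
With molar solubility s: [Ag^+] = 2s, [S^2-] = s.
So Ksp = (2s)^2 × s = 4s^3
Solving, s = (7.60 × 10^-49/4)^(1/3) = 5.75 × 10^-17 M

s = 5.75 × 10^-17 M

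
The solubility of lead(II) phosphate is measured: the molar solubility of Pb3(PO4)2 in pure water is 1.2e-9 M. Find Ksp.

Ksp ≈ 2.7e-43

Pb3(PO4)2(s) ⇌ 3 Pb^2+ + 2 PO4^3-
Let s = molar solubility. Then [Pb^2+] = 3s and [PO4^3-] = 2s.
Ksp = [Pb^2+]^3[PO4^3-]^2
So Ksp = (3s)^3 × (2s)^2 = 108s^5
Ksp = 108 × (1.2 × 10^-9)^5 = 2.7 × 10^-43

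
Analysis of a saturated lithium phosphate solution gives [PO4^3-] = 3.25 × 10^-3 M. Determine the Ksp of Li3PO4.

Li3PO4(s) <=> 3 Li^+ + PO4^3-
Stoichiometry gives [Li^+] = (3/1)[PO4^3-] = 9.750 × 10^-3 M.
Ksp = [Li^+]^3[PO4^3-]
Ksp = (9.750 x 10^-3)^3 × 3.25 x 10^-3 = 3.01 × 10^-9

3.01 × 10^-9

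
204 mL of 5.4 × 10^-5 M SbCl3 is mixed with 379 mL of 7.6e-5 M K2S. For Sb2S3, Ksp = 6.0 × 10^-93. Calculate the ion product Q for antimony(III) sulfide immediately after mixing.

Total volume = 204 + 379 = 583 mL.
[Sb^3+] = 5.4 x 10^-5 × (204/583) = 1.89 × 10^-5 M
[S^2-] = 7.6 × 10^-5 × (379/583) = 4.94 × 10^-5 M
Sb2S3(s) <=> 2 Sb^3+(aq) + 3 S^2-(aq), so Q = [Sb^3+]^2[S^2-]^3
Q = (1.89 x 10^-5)^2(4.94 x 10^-5)^3 = 4.3 × 10^-23
Q > Ksp, so Sb2S3 will precipitate.

Q = 4.3e-23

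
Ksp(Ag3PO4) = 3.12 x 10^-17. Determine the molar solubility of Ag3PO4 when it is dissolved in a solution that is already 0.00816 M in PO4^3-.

Ag3PO4(s) ⇌ 3 Ag^+(aq) + PO4^3-(aq)
Ksp = [Ag^+]^3[PO4^3-]
If s mol/L dissolves here, [Ag^+] = 3s, [PO4^3-] = 0.00816 + s ≈ 0.00816 (since the PO4^3- already present dominates).
Ksp ≈ (3s)^3 × 0.00816
s = 5.21 × 10^-6 M
Check: s = 5.2 × 10^-6 ≪ 0.00816, so the approximation is valid.

s ≈ 5.21e-6 M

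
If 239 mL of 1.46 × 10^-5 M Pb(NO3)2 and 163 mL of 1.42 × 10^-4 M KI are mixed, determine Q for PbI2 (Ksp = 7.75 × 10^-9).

Total volume = 239 + 163 = 402 mL.
[Pb^2+] = 1.46 × 10^-5 × (239/402) = 8.680 × 10^-6 M
[I^-] = 1.42 x 10^-4 × (163/402) = 5.758 × 10^-5 M
PbI2(s) ⇌ Pb^2+(aq) + 2 I^-(aq), so Q = [Pb^2+][I^-]^2
Q = (8.680 × 10^-6)(5.758 × 10^-5)^2 = 2.88 × 10^-14
Q < Ksp, so no precipitate of PbI2 forms.

Q = 2.88e-14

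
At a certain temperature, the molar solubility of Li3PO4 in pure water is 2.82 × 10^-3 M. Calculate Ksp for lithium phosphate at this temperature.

Li3PO4(s) ⇌ 3 Li^+(aq) + PO4^3-(aq)
For each mole of Li3PO4 that dissolves: [Li^+] = 3s, [PO4^3-] = s.
Ksp = [Li^+]^3[PO4^3-]
Ksp = (3s)^3s = 27s^4
With s = 2.82 × 10^-3: Ksp = 1.71 x 10^-9

Ksp = 1.71 × 10^-9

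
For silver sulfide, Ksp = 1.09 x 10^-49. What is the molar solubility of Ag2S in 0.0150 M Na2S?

s ≈ 1.35e-24 M

Ag2S(s) ⇌ 2 Ag^+(aq) + S^2-(aq)
Ksp = [Ag^+]^2[S^2-]
Let s = moles of Ag2S that dissolve per litre. [Ag^+] = 2s, [S^2-] = 0.0150 + s ≈ 0.0150 (since S^2- from Na2S dominates).
Ksp ≈ (2s)^2 × 0.0150
s = 1.35 × 10^-24 M
Check: s = 1.3 x 10^-24 ≪ 0.0150, so the approximation is valid.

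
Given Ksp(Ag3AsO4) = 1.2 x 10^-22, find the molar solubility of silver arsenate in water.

Ag3AsO4(s) ⇌ 3 Ag^+(aq) + AsO4^3-(aq)
Ksp = [Ag^+]^3[AsO4^3-]
If s mol/L of Ag3AsO4 dissolves, [Ag^+] = 3s and [AsO4^3-] = s.
So Ksp = (3s)^3 × s = 27s^4
s = (1.2 x 10^-22 / 27)^(1/4) = 1.5 x 10^-6 M

1.5 x 10^-6 M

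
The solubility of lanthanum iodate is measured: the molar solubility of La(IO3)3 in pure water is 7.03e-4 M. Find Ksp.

Ksp ≈ 6.59 x 10^-12

La(IO3)3(s) <=> La^3+(aq) + 3 IO3^-(aq)
For each mole of La(IO3)3 that dissolves: [La^3+] = s, [IO3^-] = 3s.
Ksp = [La^3+][IO3^-]^3
So Ksp = s × (3s)^3 = 27s^4
Ksp = 27 × (7.03 × 10^-4)^4 = 6.59 × 10^-12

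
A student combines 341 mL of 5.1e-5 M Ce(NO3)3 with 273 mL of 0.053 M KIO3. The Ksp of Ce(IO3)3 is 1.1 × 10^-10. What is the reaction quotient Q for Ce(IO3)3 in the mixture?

Total volume = 341 + 273 = 614 mL.
[Ce^3+] = 5.1 × 10^-5 × (341/614) = 2.83 x 10^-5 M
[IO3^-] = 5.3 × 10^-2 × (273/614) = 2.36 x 10^-2 M
Ce(IO3)3(s) ⇌ Ce^3+ + 3 IO3^-, so Q = [Ce^3+][IO3^-]^3
Q = (2.83 x 10^-5)(2.36 x 10^-2)^3 = 3.7 × 10^-10
Q > Ksp, so Ce(IO3)3 will precipitate.

Q = 3.7 × 10^-10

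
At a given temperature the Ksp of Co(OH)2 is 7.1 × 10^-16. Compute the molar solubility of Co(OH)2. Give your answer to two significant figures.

s ≈ 5.6 × 10^-6 M

Co(OH)2(s) ⇌ Co^2+(aq) + 2 OH^-(aq)
Ksp = [Co^2+][OH^-]^2
Let s = molar solubility. Then [Co^2+] = s and [OH^-] = 2s.
Substituting: Ksp = s(2s)^2 = 4s^3
s^3 = 7.1 × 10^-16 / 4, so s = 5.6 × 10^-6 M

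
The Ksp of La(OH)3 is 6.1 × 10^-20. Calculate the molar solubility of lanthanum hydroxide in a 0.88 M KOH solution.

La(OH)3(s) <=> La^3+ + 3 OH^-
Ksp = [La^3+][OH^-]^3
Let s be the molar solubility in this solution. [La^3+] = s, [OH^-] = 0.88 + 3s ≈ 0.88 (since OH^- from KOH dominates).
Ksp ≈ s × (0.88)^3
s = 9.0 × 10^-20 M
Check: 3s = 2.7 x 10^-19 ≪ 0.88, so the approximation is valid.

9.0 × 10^-20 M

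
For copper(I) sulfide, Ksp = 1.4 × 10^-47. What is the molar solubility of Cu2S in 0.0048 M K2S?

s = 2.7 × 10^-23 M

Cu2S(s) <=> 2 Cu^+(aq) + S^2-(aq)
Ksp = [Cu^+]^2[S^2-]
Let s = moles of Cu2S that dissolve per litre. [Cu^+] = 2s, [S^2-] = 0.0048 + s ≈ 0.0048 (since S^2- from K2S dominates).
Ksp ≈ (2s)^2 × 0.0048
s = 2.7 x 10^-23 M
Check: s = 2.7 × 10^-23 ≪ 0.0048, so the approximation is valid.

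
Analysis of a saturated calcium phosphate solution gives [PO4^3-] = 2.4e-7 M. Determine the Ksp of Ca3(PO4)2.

Ksp ≈ 2.7e-33

Ca3(PO4)2(s) ⇌ 3 Ca^2+(aq) + 2 PO4^3-(aq)
Stoichiometry gives [Ca^2+] = (3/2)[PO4^3-] = 3.60 × 10^-7 M.
Ksp = [Ca^2+]^3[PO4^3-]^2
Ksp = (3.60 x 10^-7)^3 × (2.4 × 10^-7)^2 = 2.7 x 10^-33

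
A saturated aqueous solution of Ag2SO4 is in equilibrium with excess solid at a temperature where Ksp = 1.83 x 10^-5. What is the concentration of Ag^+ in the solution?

[Ag^+] = 3.32 x 10^-2 M

Ag2SO4(s) ⇌ 2 Ag^+ + SO4^2-
Ksp = [Ag^+]^2[SO4^2-]
Let s = molar solubility. Then [Ag^+] = 2s and [SO4^2-] = s.
Substituting: Ksp = (2s)^2s = 4s^3
s = (1.83 x 10^-5 / 4)^(1/3) = 1.660 × 10^-2 M
[Ag^+] = 2s = 3.32 × 10^-2 M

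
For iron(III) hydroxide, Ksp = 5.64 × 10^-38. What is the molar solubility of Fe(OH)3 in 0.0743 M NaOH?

Fe(OH)3(s) ⇌ Fe^3+(aq) + 3 OH^-(aq)
Ksp = [Fe^3+][OH^-]^3
Let s = moles of Fe(OH)3 that dissolve per litre. [Fe^3+] = s, [OH^-] = 0.0743 + 3s ≈ 0.0743 (since OH^- from NaOH dominates).
Ksp ≈ s × (0.0743)^3
s = 1.38 × 10^-34 M
Check: 3s = 4.1 × 10^-34 ≪ 0.0743, so the approximation is valid.

s ≈ 1.38 × 10^-34 M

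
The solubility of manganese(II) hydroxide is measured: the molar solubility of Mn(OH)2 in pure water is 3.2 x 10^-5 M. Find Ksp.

Mn(OH)2(s) <=> Mn^2+(aq) + 2 OH^-(aq)
For each mole of Mn(OH)2 that dissolves: [Mn^2+] = s, [OH^-] = 2s.
Ksp = [Mn^2+][OH^-]^2
So Ksp = s × (2s)^2 = 4s^3
Ksp = 4 × (3.2 × 10^-5)^3 = 1.3 × 10^-13

Ksp = 1.3e-13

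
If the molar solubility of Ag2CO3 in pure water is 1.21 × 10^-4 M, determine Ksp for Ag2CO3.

Ag2CO3(s) <=> 2 Ag^+(aq) + CO3^2-(aq)
Let s = molar solubility. Then [Ag^+] = 2s and [CO3^2-] = s.
Ksp = [Ag^+]^2[CO3^2-]
So Ksp = (2s)^2 × s = 4s^3
With s = 1.21 × 10^-4: Ksp = 7.09 × 10^-12

7.09 × 10^-12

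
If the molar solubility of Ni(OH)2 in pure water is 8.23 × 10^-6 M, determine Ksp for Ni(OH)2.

Ni(OH)2(s) ⇌ Ni^2+ + 2 OH^-
For each mole of Ni(OH)2 that dissolves: [Ni^2+] = s, [OH^-] = 2s.
Ksp = [Ni^2+][OH^-]^2
So Ksp = s × (2s)^2 = 4s^3
Ksp = 4 × (8.23 × 10^-6)^3 = 2.23 x 10^-15

Ksp = 2.23 x 10^-15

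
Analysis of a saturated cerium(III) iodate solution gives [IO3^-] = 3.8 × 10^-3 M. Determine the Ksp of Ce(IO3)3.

Ksp ≈ 7.0 × 10^-11

Ce(IO3)3(s) ⇌ Ce^3+(aq) + 3 IO3^-(aq)
Stoichiometry gives [Ce^3+] = (1/3)[IO3^-] = 1.27 x 10^-3 M.
Ksp = [Ce^3+][IO3^-]^3
Ksp = 1.27 x 10^-3 × (3.8 × 10^-3)^3 = 7.0 × 10^-11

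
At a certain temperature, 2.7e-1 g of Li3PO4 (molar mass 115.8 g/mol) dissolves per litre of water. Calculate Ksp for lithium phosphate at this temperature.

8.0 × 10^-10

Molar solubility s = (2.7 × 10^-1 g/L) / (115.8 g/mol) = 2.33 × 10^-3 M.
Li3PO4(s) ⇌ 3 Li^+ + PO4^3-
If s mol/L of Li3PO4 dissolves, [Li^+] = 3s and [PO4^3-] = s.
Ksp = [Li^+]^3[PO4^3-]
Substituting: Ksp = (3s)^3s = 27s^4
With s = 2.33 × 10^-3: Ksp = 8.0 × 10^-10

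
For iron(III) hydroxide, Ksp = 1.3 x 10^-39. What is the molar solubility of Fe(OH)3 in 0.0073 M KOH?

3.3 × 10^-33 M

Fe(OH)3(s) ⇌ Fe^3+(aq) + 3 OH^-(aq)
Ksp = [Fe^3+][OH^-]^3
Let s be the molar solubility in this solution. [Fe^3+] = s, [OH^-] = 0.0073 + 3s ≈ 0.0073 (since OH^- from KOH dominates).
Ksp ≈ s × (0.0073)^3
s = 3.3 x 10^-33 M
Check: 3s = 1.0 x 10^-32 ≪ 0.0073, so the approximation is valid.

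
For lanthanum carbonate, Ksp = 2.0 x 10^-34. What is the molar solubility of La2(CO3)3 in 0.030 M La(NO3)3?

La2(CO3)3(s) <=> 2 La^3+(aq) + 3 CO3^2-(aq)
Ksp = [La^3+]^2[CO3^2-]^3
If s mol/L dissolves here, [La^3+] = 0.030 + 2s ≈ 0.030, [CO3^2-] = 3s (common-ion effect: La^3+ is already 0.030 M).
Ksp ≈ (0.030)^2 × (3s)^3
s = 2.0 x 10^-11 M
Check: 2s = 4.0 × 10^-11 ≪ 0.030, so the approximation is valid.

2.0e-11 M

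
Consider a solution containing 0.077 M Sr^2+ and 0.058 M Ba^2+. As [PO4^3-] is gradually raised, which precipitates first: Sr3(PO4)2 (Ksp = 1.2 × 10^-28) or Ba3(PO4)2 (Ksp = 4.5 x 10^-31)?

Ba3(PO4)2

Each salt begins to precipitate when Q = Ksp, i.e. when [PO4^3-] reaches its threshold.
For Sr3(PO4)2: 1.2 × 10^-28 = (0.077)^3 × [PO4^3-]^2  ⇒  [PO4^3-] = 5.1 × 10^-13 M.
For Ba3(PO4)2: 4.5 x 10^-31 = (0.058)^3 × [PO4^3-]^2  ⇒  [PO4^3-] = 4.8 x 10^-14 M.
The salt with the lower threshold [PO4^3-] precipitates first: Ba3(PO4)2.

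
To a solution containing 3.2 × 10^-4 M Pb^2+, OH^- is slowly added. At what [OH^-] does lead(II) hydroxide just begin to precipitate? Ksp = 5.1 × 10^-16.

Pb(OH)2(s) <=> Pb^2+(aq) + 2 OH^-(aq)
Ksp = [Pb^2+][OH^-]^2
Precipitation begins when Q = Ksp. With [Pb^2+] = 3.2 × 10^-4 M:
5.1 × 10^-16 = (3.2 × 10^-4) × [OH^-]^2
[OH^-] = (5.1 × 10^-16 / 3.2 × 10^-4)^(1/2) = 1.3 x 10^-6 M

[OH^-] ≈ 1.3 × 10^-6 M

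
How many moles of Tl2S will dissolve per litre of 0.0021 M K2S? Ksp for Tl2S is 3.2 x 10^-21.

s ≈ 6.2e-10 M

Tl2S(s) ⇌ 2 Tl^+ + S^2-
Ksp = [Tl^+]^2[S^2-]
Let s = moles of Tl2S that dissolve per litre. [Tl^+] = 2s, [S^2-] = 0.0021 + s ≈ 0.0021 (Ksp is small, so little additional dissolves).
Ksp ≈ (2s)^2 × 0.0021
s = 6.2 × 10^-10 M
Check: s = 6.2 × 10^-10 ≪ 0.0021, so the approximation is valid.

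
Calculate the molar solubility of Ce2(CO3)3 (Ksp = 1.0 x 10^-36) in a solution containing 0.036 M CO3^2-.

s = 7.3 x 10^-17 M

Ce2(CO3)3(s) <=> 2 Ce^3+(aq) + 3 CO3^2-(aq)
Ksp = [Ce^3+]^2[CO3^2-]^3
If s mol/L dissolves here, [Ce^3+] = 2s, [CO3^2-] = 0.036 + 3s ≈ 0.036 (Ksp is small, so little additional dissolves).
Ksp ≈ (2s)^2 × (0.036)^3
s = 7.3 x 10^-17 M
Check: 3s = 2.2 × 10^-16 ≪ 0.036, so the approximation is valid.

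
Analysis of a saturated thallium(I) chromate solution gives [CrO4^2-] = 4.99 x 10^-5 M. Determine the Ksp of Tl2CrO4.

Tl2CrO4(s) ⇌ 2 Tl^+ + CrO4^2-
Stoichiometry gives [Tl^+] = (2/1)[CrO4^2-] = 9.980 × 10^-5 M.
Ksp = [Tl^+]^2[CrO4^2-]
Ksp = (9.980 × 10^-5)^2 × 4.99 x 10^-5 = 4.97 x 10^-13

Ksp = 4.97e-13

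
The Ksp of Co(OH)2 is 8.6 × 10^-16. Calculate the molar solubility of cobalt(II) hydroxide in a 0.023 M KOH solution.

Co(OH)2(s) ⇌ Co^2+(aq) + 2 OH^-(aq)
Ksp = [Co^2+][OH^-]^2
Let s be the molar solubility in this solution. [Co^2+] = s, [OH^-] = 0.023 + 2s ≈ 0.023 (Ksp is small, so little additional dissolves).
Ksp ≈ s × (0.023)^2
s = 1.6 × 10^-12 M
Check: 2s = 3.3 x 10^-12 ≪ 0.023, so the approximation is valid.

s = 1.6e-12 M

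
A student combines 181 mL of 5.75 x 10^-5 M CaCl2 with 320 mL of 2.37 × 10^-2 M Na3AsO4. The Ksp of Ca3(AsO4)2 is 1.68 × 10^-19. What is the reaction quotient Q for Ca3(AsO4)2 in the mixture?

2.05e-18

Total volume = 181 + 320 = 501 mL.
[Ca^2+] = 5.75 x 10^-5 × (181/501) = 2.077 x 10^-5 M
[AsO4^3-] = 2.37 × 10^-2 × (320/501) = 1.514 × 10^-2 M
Ca3(AsO4)2(s) <=> 3 Ca^2+(aq) + 2 AsO4^3-(aq), so Q = [Ca^2+]^3[AsO4^3-]^2
Q = (2.077 × 10^-5)^3(1.514 × 10^-2)^2 = 2.05 × 10^-18
Q > Ksp, so Ca3(AsO4)2 will precipitate.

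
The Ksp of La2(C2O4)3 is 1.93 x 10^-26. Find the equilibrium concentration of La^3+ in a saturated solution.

5.64e-6 M

La2(C2O4)3(s) ⇌ 2 La^3+ + 3 C2O4^2-
Ksp = [La^3+]^2[C2O4^2-]^3
With molar solubility s: [La^3+] = 2s, [C2O4^2-] = 3s.
Substituting: Ksp = (2s)^2(3s)^3 = 108s^5
Solving, s = (1.93 x 10^-26/108)^(1/5) = 2.821 × 10^-6 M
[La^3+] = 2s = 5.64 x 10^-6 M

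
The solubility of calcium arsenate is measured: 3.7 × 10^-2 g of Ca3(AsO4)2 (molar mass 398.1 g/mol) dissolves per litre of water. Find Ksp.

Molar solubility s = (3.7 × 10^-2 g/L) / (398.1 g/mol) = 9.29 x 10^-5 M.
Ca3(AsO4)2(s) ⇌ 3 Ca^2+(aq) + 2 AsO4^3-(aq)
With molar solubility s: [Ca^2+] = 3s, [AsO4^3-] = 2s.
Ksp = [Ca^2+]^3[AsO4^3-]^2
Ksp = (3s)^3(2s)^2 = 108s^5
With s = 9.29 x 10^-5: Ksp = 7.5 × 10^-19

Ksp ≈ 7.5 × 10^-19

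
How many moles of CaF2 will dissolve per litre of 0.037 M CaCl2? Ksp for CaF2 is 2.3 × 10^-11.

CaF2(s) <=> Ca^2+ + 2 F^-
Ksp = [Ca^2+][F^-]^2
If s mol/L dissolves here, [Ca^2+] = 0.037 + s ≈ 0.037, [F^-] = 2s (common-ion effect: Ca^2+ is already 0.037 M).
Ksp ≈ 0.037 × (2s)^2
s = 1.2 x 10^-5 M
Check: s = 1.2 × 10^-5 ≪ 0.037, so the approximation is valid.

s ≈ 1.2 × 10^-5 M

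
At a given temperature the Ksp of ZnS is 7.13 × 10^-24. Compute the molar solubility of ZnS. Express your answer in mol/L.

2.67 x 10^-12 M

ZnS(s) ⇌ Zn^2+(aq) + S^2-(aq)
Ksp = [Zn^2+][S^2-]
If s mol/L of ZnS dissolves, [Zn^2+] = s and [S^2-] = s.
Ksp = s × s = s^2
s = √(7.13 × 10^-24) = 2.67 x 10^-12 M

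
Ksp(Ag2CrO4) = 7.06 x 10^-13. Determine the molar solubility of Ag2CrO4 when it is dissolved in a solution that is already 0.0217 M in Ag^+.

1.50 × 10^-9 M

Ag2CrO4(s) ⇌ 2 Ag^+ + CrO4^2-
Ksp = [Ag^+]^2[CrO4^2-]
Let s = moles of Ag2CrO4 that dissolve per litre. [Ag^+] = 0.0217 + 2s ≈ 0.0217, [CrO4^2-] = s (common-ion effect: Ag^+ is already 0.0217 M).
Ksp ≈ (0.0217)^2 × s
s = 1.50 × 10^-9 M
Check: 2s = 3.0 × 10^-9 ≪ 0.0217, so the approximation is valid.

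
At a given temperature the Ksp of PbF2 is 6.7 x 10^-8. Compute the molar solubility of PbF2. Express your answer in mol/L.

PbF2(s) <=> Pb^2+ + 2 F^-
Ksp = [Pb^2+][F^-]^2
For each mole of PbF2 that dissolves: [Pb^2+] = s, [F^-] = 2s.
So Ksp = s × (2s)^2 = 4s^3
s^3 = 6.7 x 10^-8 / 4, so s = 2.6 × 10^-3 M

s = 2.6 × 10^-3 M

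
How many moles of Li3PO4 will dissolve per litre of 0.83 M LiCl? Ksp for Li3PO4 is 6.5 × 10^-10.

Li3PO4(s) ⇌ 3 Li^+ + PO4^3-
Ksp = [Li^+]^3[PO4^3-]
Let s = moles of Li3PO4 that dissolve per litre. [Li^+] = 0.83 + 3s ≈ 0.83, [PO4^3-] = s (Ksp is small, so little additional dissolves).
Ksp ≈ (0.83)^3 × s
s = 1.1 × 10^-9 M
Check: 3s = 3.4 × 10^-9 ≪ 0.83, so the approximation is valid.

1.1e-9 M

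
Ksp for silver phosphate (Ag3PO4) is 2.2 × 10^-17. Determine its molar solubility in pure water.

s = 3.0e-5 M

Ag3PO4(s) <=> 3 Ag^+(aq) + PO4^3-(aq)
Ksp = [Ag^+]^3[PO4^3-]
With molar solubility s: [Ag^+] = 3s, [PO4^3-] = s.
So Ksp = (3s)^3 × s = 27s^4
Solving, s = (2.2 × 10^-17/27)^(1/4) = 3.0 × 10^-5 M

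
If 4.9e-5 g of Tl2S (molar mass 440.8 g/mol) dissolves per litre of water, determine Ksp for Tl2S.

Ksp = 5.5e-21

Molar solubility s = (4.9 x 10^-5 g/L) / (440.8 g/mol) = 1.11 × 10^-7 M.
Tl2S(s) ⇌ 2 Tl^+ + S^2-
If s mol/L of Tl2S dissolves, [Tl^+] = 2s and [S^2-] = s.
Ksp = [Tl^+]^2[S^2-]
Substituting: Ksp = (2s)^2s = 4s^3
Ksp = 4 × (1.11 x 10^-7)^3 = 5.5 x 10^-21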